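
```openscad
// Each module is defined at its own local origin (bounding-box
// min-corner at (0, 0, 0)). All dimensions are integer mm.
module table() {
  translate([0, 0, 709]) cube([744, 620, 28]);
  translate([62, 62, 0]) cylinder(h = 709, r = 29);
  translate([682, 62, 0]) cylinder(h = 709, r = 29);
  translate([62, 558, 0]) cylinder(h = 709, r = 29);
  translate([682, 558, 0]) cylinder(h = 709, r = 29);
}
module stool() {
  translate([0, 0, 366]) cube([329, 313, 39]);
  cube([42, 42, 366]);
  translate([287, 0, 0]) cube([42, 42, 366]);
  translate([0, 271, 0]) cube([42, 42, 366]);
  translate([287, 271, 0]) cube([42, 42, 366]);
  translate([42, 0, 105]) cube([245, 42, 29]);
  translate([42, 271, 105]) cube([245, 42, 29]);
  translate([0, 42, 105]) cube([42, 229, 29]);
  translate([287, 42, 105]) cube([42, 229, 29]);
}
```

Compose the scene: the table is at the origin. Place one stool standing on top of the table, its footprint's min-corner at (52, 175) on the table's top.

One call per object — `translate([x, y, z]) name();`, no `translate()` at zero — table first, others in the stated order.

table();
translate([52, 175, 737]) stool();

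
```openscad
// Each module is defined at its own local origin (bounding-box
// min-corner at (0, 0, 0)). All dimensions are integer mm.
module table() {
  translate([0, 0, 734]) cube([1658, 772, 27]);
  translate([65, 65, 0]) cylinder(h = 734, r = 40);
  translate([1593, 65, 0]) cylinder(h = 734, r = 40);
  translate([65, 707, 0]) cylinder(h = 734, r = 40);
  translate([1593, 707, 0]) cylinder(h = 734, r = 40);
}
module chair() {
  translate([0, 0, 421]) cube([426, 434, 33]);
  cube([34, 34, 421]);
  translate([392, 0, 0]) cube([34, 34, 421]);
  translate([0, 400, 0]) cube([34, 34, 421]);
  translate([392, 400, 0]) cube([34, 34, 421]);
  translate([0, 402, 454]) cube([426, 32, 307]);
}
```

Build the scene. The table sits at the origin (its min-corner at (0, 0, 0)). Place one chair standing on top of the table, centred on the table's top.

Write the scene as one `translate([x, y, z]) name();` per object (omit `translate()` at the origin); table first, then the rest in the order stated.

table();
translate([616, 169, 761]) chair();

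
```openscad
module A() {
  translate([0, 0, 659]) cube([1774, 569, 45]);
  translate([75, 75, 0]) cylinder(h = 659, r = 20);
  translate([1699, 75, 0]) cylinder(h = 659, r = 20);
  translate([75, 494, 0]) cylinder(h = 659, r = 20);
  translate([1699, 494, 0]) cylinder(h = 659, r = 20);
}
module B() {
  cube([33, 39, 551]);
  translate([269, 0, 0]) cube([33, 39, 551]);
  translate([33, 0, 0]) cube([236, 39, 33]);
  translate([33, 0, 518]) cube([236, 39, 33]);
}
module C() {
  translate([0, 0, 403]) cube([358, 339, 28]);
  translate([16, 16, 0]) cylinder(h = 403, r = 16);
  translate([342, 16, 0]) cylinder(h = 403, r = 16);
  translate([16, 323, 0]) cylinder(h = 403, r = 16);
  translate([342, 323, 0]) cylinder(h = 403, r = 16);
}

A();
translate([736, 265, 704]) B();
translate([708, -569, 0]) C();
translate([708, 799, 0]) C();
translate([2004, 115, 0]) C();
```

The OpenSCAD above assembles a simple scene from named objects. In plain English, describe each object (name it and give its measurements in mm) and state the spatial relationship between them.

A is a table with a 1774×569 mm rectangular top, 45 mm thick, top surface at z = 704 mm, supported by four round legs of 40 mm diameter, each leg's bounding box inset 55 mm from the nearest pair of top edges, running from the floor.

B is a picture frame with a 236×485 mm rectangular opening (x by z) and a uniform 33 mm border on every side. Frame depth is 39 mm along y. It is built from two vertical stiles running the full outside height and two horizontal rails spanning the gap between the stiles.

C is a four-legged stool. The seat is a 358×339×28 mm slab whose top surface is at z = 431 mm; four round legs, each 32 mm in diameter, run from the floor (z = 0) to the underside of the seat, each leg's axis is inset half a diameter from the nearest pair of seat edges (so the leg's bounding box is flush with the corner).

The picture frame is on top of the table, centred. Three stools sit around the table at the −y, +y, +x sides.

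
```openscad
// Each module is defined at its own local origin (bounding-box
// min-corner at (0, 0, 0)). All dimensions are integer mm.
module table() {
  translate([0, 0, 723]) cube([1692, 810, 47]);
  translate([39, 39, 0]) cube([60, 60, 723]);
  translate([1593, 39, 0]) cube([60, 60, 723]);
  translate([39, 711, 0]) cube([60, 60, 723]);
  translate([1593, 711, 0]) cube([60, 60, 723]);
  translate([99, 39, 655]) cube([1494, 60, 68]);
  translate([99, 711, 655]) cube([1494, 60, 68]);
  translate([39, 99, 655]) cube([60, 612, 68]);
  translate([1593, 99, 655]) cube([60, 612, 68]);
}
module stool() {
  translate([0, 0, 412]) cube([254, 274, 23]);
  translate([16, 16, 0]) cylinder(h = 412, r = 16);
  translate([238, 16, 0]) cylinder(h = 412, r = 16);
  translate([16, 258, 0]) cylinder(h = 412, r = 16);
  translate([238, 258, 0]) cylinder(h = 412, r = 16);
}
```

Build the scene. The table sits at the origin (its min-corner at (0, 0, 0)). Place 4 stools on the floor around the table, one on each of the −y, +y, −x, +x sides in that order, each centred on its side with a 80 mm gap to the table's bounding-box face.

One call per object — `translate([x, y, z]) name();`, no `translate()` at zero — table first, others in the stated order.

table();
translate([719, -354, 0]) stool();
translate([719, 890, 0]) stool();
translate([-334, 268, 0]) stool();
translate([1772, 268, 0]) stool();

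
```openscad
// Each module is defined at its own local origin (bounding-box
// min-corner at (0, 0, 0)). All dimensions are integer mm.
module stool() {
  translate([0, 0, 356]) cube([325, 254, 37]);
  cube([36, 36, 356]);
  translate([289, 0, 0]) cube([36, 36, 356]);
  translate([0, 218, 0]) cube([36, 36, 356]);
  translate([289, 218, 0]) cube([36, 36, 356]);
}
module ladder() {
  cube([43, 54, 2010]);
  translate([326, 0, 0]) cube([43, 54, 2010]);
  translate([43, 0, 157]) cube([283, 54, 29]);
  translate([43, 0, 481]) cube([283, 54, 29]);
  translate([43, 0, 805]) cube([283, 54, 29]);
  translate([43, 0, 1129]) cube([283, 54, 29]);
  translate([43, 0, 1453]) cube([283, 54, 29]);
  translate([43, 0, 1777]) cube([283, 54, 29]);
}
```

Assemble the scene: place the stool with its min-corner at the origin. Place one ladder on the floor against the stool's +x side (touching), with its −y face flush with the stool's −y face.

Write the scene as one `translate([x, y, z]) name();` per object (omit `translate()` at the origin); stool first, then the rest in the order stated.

stool();
translate([325, 0, 0]) ladder();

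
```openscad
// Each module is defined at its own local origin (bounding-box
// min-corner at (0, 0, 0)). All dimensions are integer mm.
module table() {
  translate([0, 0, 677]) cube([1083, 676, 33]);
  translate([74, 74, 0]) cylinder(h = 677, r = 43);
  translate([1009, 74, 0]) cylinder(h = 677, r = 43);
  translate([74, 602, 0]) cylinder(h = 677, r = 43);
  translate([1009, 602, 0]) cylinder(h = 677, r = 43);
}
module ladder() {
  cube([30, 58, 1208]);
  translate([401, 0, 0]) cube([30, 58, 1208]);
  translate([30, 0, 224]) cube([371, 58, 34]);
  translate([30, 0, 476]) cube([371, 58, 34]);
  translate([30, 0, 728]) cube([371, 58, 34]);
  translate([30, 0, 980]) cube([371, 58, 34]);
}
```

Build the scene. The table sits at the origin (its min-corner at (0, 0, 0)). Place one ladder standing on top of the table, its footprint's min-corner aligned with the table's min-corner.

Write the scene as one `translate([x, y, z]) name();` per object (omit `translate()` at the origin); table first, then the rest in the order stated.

table();
translate([0, 0, 710]) ladder();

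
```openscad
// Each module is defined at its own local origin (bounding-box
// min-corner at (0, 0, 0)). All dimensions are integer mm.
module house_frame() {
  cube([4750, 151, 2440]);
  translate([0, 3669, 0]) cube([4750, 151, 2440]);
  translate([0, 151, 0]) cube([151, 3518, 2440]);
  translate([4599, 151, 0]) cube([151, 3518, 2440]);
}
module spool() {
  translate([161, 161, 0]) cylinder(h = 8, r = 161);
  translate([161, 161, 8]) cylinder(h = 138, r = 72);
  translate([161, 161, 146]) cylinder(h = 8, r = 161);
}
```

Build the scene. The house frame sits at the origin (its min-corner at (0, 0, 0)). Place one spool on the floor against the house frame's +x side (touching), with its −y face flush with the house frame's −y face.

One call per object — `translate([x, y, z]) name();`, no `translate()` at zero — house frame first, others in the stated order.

house_frame();
translate([4750, 0, 0]) spool();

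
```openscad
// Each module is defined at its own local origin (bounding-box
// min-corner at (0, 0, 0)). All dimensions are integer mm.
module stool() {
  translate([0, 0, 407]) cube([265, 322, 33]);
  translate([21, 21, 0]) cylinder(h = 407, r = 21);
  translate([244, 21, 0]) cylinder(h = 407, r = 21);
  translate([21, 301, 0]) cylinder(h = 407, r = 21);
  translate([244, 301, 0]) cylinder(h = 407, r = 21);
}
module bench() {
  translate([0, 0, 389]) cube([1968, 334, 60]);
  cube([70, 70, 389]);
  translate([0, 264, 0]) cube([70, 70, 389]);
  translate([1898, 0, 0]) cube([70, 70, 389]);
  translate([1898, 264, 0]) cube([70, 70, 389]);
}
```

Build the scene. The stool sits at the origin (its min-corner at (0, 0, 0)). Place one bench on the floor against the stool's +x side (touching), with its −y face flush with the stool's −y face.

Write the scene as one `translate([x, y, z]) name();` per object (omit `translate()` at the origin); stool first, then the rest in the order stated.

stool();
translate([265, 0, 0]) bench();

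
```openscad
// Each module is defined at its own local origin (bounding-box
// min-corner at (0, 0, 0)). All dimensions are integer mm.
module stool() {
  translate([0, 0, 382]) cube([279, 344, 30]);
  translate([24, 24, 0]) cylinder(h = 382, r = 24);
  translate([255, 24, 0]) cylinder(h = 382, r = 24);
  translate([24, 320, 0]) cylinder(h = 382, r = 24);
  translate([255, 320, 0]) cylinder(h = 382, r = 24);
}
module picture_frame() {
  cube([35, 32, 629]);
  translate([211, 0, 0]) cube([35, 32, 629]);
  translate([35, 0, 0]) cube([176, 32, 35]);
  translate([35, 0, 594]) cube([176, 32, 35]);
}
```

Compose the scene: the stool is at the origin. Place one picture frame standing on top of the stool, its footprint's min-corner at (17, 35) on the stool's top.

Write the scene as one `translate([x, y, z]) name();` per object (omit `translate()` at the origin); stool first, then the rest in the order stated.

stool();
translate([17, 35, 412]) picture_frame();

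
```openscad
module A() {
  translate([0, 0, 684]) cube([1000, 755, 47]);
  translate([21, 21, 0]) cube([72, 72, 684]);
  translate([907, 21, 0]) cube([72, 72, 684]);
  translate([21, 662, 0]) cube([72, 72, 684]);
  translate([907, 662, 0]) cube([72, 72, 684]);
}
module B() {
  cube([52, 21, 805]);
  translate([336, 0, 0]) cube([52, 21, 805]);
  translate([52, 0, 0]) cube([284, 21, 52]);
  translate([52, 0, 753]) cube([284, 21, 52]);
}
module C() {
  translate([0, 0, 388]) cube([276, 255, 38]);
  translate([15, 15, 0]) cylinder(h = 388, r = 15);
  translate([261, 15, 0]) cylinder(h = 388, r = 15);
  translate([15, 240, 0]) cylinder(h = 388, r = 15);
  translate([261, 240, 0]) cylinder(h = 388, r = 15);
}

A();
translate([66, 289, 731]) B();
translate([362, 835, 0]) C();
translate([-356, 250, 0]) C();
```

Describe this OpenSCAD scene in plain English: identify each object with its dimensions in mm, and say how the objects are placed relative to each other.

A is a table: top 1000 mm (x) × 755 mm (y), 47 mm thick, upper face at z = 731 mm, on four 72×72 mm square legs, each inset 21 mm from the nearest pair of top edges, running from z = 0 to the bottom of the top.

B is a picture frame with a 284×701 mm rectangular opening (x by z) and a uniform 52 mm border on every side. Frame depth is 21 mm along y. It is built from two vertical stiles running the full outside height and two horizontal rails spanning the gap between the stiles.

C is a four-legged stool. The seat is 276×255 mm, 38 mm thick, top at z = 426 mm. It stands on four round legs, each 30 mm in diameter, from z = 0 to the seat underside, each leg's axis is inset half a diameter from the nearest pair of seat edges (so the leg's bounding box is flush with the corner).

The picture frame is on top of the table. Two stools sit around the table at the +y, −x sides.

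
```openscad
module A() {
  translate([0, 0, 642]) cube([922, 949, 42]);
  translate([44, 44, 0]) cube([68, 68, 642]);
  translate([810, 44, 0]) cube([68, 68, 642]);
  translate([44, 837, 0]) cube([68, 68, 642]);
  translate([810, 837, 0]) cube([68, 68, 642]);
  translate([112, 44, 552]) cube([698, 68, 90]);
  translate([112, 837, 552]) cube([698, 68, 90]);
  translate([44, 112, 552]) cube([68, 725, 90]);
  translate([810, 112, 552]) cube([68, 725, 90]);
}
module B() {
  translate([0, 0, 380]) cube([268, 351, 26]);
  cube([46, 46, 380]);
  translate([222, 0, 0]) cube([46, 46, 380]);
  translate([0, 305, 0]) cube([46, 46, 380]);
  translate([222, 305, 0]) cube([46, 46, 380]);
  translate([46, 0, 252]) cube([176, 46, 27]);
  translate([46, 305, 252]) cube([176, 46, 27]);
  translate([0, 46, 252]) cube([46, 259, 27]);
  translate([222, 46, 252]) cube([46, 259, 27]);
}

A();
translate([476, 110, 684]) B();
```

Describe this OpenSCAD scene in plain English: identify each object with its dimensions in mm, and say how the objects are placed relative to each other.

A is a rectangular dining table. The top is 922×949×42 mm with its upper surface at z = 684 mm. It stands on four 68×68 mm square legs, each inset 44 mm from the nearest pair of top edges, running from the floor to the underside of the top. Four apron rails, 68 mm thick and 90 mm tall, run between adjacent legs with their top edges flush with the underside of the top and their outer faces flush with the legs' outer faces.

B is a four-legged stool. The seat is 268×351 mm, 26 mm thick, top at z = 406 mm. It stands on four square legs, each 46×46 mm in cross-section, from z = 0 to the seat underside, each flush with a corner of the seat. Four stretchers, 46 mm wide and 27 mm tall, connect adjacent legs with their undersides at z = 252 mm, each running between the inner faces of the legs it joins and aligned with the legs' outer faces on the other axis.

The stool is on top of the table.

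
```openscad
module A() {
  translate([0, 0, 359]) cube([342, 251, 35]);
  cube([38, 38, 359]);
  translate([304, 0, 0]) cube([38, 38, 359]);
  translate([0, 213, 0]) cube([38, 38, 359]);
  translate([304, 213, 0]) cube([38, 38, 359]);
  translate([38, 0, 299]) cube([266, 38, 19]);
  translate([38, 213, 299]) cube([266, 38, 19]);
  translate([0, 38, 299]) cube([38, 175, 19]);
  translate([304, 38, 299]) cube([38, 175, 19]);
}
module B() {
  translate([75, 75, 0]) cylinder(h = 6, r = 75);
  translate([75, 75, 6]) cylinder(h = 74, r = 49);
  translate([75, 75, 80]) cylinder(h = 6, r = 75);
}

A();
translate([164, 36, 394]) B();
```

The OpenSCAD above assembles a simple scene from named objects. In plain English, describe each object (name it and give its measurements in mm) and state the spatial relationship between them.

A is a four-legged stool. The seat is 342×251 mm, 35 mm thick, top at z = 394 mm. It stands on four square legs, each 38×38 mm in cross-section, from z = 0 to the seat underside, each flush with a corner of the seat. Four stretchers, 38 mm wide and 19 mm tall, connect adjacent legs with their undersides at z = 299 mm, each running between the inner faces of the legs it joins and aligned with the legs' outer faces on the other axis.

B is a spool: two coaxial disc flanges of radius 75 mm and thickness 6 mm, joined by a core cylinder of radius 49 mm and height 74 mm. The lower flange rests on z = 0 and the three cylinders share a vertical axis.

The spool is on top of the stool.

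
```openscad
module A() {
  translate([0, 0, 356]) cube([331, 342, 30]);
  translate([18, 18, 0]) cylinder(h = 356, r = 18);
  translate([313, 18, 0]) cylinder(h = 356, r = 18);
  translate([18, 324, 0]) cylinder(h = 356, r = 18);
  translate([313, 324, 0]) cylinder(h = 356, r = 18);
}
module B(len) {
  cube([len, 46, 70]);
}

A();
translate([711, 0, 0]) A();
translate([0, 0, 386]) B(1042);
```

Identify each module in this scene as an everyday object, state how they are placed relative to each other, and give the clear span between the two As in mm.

A is a stool. B is a beam. A beam spans the tops of two stools. The clear span between the two stools is 380 mm.

Second stool starts at x = 711; first ends at x = 331; clear span = 711 − 331 = 380 mm.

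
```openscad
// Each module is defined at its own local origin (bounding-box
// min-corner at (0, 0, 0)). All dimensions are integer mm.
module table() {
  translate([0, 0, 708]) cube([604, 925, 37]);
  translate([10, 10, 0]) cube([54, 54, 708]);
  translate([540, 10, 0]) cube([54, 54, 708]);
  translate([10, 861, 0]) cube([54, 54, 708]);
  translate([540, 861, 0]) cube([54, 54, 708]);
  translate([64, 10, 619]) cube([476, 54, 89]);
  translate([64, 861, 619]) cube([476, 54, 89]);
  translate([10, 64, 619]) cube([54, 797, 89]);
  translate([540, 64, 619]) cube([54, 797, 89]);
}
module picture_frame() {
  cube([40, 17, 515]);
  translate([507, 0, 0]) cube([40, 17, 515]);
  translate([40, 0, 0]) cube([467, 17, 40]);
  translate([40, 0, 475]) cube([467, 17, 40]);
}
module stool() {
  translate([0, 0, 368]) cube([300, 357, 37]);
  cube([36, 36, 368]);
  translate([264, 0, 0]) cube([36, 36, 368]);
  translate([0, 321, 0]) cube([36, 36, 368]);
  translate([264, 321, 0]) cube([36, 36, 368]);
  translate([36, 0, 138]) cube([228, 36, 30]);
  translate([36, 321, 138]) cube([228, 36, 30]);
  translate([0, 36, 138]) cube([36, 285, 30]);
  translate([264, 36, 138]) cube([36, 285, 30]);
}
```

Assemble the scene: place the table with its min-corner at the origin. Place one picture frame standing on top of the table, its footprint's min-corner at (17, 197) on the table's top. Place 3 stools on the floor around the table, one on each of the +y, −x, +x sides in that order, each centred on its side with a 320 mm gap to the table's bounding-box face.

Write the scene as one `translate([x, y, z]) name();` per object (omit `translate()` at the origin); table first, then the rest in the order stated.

table();
translate([17, 197, 745]) picture_frame();
translate([152, 1245, 0]) stool();
translate([-620, 284, 0]) stool();
translate([924, 284, 0]) stool();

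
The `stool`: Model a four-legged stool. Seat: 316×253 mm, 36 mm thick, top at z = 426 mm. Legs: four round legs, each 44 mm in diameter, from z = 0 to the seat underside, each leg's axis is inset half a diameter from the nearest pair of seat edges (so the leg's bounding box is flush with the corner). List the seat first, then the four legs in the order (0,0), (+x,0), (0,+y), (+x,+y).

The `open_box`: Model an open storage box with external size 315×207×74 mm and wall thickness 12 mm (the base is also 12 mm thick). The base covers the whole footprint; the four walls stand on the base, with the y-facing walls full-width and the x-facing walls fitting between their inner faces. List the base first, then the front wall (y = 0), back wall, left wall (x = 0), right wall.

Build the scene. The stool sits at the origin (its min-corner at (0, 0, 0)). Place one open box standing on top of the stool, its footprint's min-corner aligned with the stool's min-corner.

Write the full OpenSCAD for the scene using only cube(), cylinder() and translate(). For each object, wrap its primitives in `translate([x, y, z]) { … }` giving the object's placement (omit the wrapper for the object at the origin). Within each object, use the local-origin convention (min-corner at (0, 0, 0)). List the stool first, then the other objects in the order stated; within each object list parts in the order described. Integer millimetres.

translate([0, 0, 390]) cube([316, 253, 36]);
translate([22, 22, 0]) cylinder(h = 390, r = 22);
translate([294, 22, 0]) cylinder(h = 390, r = 22);
translate([22, 231, 0]) cylinder(h = 390, r = 22);
translate([294, 231, 0]) cylinder(h = 390, r = 22);
translate([0, 0, 426]) {
  cube([315, 207, 12]);
  translate([0, 0, 12]) cube([315, 12, 62]);
  translate([0, 195, 12]) cube([315, 12, 62]);
  translate([0, 12, 12]) cube([12, 183, 62]);
  translate([303, 12, 12]) cube([12, 183, 62]);
}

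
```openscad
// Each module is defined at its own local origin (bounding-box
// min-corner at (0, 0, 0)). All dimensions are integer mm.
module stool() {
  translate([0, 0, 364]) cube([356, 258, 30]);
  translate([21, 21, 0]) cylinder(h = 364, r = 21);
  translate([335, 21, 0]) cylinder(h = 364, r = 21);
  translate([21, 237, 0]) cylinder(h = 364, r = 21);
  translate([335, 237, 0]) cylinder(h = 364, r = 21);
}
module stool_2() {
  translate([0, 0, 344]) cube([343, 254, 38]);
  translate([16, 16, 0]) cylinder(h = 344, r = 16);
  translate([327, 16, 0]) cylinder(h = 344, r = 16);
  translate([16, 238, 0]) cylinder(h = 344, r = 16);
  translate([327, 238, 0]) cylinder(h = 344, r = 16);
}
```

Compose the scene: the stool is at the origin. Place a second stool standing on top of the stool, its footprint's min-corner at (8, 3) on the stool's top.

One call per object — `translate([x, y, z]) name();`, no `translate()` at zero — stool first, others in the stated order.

stool();
translate([8, 3, 394]) stool_2();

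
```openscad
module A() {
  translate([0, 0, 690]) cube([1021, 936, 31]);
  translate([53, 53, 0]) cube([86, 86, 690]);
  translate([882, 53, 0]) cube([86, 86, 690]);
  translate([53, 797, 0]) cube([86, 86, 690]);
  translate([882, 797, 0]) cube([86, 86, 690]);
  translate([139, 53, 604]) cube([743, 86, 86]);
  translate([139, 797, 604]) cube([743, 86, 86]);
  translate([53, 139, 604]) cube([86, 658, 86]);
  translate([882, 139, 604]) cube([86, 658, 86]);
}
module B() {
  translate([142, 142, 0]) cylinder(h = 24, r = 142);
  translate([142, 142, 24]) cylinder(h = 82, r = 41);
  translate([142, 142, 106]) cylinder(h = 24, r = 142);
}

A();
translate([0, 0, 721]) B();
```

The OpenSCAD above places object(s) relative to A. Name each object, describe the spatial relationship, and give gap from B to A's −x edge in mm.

The spool's min-x is at 0; the table's min-x is 0; gap = 0 mm.

A is a table. B is a spool. The spool is on top of the table. The gap from the spool to the table's −x edge is 0 mm.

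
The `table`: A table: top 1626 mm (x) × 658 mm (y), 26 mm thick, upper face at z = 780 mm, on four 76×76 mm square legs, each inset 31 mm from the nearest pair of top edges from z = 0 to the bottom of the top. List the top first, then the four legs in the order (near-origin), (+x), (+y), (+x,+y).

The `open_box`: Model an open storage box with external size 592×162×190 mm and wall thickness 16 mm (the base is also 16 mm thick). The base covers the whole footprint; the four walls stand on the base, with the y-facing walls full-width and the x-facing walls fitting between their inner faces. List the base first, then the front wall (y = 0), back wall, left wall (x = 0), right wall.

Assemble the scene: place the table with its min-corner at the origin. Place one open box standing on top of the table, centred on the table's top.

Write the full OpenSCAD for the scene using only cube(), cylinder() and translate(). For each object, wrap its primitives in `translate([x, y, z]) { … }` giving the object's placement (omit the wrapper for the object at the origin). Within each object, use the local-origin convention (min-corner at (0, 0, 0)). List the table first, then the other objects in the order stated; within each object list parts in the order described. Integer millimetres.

translate([0, 0, 754]) cube([1626, 658, 26]);
translate([31, 31, 0]) cube([76, 76, 754]);
translate([1519, 31, 0]) cube([76, 76, 754]);
translate([31, 551, 0]) cube([76, 76, 754]);
translate([1519, 551, 0]) cube([76, 76, 754]);
translate([517, 248, 780]) {
  cube([592, 162, 16]);
  translate([0, 0, 16]) cube([592, 16, 174]);
  translate([0, 146, 16]) cube([592, 16, 174]);
  translate([0, 16, 16]) cube([16, 130, 174]);
  translate([576, 16, 16]) cube([16, 130, 174]);
}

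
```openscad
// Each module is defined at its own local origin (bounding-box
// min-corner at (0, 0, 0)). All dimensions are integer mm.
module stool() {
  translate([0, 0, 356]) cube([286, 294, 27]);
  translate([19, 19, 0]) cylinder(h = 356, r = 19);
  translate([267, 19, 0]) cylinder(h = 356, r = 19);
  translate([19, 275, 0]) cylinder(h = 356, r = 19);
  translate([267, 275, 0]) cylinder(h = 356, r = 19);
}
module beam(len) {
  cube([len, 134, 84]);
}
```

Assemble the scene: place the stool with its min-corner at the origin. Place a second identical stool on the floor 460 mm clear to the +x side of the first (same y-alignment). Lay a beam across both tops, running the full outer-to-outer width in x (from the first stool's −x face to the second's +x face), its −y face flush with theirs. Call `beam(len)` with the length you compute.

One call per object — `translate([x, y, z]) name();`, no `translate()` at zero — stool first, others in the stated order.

stool();
translate([746, 0, 0]) stool();
translate([0, 0, 383]) beam(1032);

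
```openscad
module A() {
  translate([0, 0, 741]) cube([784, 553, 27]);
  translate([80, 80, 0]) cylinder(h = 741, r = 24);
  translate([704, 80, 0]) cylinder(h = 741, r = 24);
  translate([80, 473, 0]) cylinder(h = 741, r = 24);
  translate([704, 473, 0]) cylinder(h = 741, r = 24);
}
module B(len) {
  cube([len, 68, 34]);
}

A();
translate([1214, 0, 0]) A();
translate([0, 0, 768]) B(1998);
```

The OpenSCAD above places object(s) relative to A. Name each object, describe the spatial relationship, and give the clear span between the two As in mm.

Second table starts at x = 1214; first ends at x = 784; clear span = 1214 − 784 = 430 mm.

A is a table. B is a beam. A beam spans the tops of two tables. The clear span between the two tables is 430 mm.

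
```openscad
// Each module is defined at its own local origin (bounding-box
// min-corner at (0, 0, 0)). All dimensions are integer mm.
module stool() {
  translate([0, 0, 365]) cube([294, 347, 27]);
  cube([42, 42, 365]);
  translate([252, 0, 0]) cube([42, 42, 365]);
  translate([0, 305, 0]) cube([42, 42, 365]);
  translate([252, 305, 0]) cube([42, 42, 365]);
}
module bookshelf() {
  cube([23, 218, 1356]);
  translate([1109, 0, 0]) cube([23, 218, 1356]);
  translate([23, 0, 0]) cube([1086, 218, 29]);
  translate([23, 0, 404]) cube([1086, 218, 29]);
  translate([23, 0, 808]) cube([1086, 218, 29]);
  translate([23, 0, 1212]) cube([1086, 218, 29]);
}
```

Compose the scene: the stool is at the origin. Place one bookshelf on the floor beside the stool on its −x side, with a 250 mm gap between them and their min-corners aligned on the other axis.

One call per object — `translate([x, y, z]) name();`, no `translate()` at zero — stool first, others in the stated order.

stool();
translate([-1382, 0, 0]) bookshelf();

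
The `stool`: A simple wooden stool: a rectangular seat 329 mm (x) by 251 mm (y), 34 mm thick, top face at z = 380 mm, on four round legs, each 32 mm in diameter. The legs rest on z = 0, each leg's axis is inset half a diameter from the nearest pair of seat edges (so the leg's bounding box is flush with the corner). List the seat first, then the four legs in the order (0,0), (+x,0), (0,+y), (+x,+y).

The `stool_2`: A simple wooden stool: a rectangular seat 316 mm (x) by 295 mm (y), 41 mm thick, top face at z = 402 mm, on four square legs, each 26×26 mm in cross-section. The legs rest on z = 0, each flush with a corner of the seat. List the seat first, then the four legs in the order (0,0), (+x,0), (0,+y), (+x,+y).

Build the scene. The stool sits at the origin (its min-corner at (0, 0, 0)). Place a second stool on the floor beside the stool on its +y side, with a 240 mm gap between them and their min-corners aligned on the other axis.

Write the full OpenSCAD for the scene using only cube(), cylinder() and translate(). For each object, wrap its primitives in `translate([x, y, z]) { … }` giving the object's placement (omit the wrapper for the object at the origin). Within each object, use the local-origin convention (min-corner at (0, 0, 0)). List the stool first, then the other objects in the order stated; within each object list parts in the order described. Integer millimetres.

translate([0, 0, 346]) cube([329, 251, 34]);
translate([16, 16, 0]) cylinder(h = 346, r = 16);
translate([313, 16, 0]) cylinder(h = 346, r = 16);
translate([16, 235, 0]) cylinder(h = 346, r = 16);
translate([313, 235, 0]) cylinder(h = 346, r = 16);
translate([0, 491, 0]) {
  translate([0, 0, 361]) cube([316, 295, 41]);
  cube([26, 26, 361]);
  translate([290, 0, 0]) cube([26, 26, 361]);
  translate([0, 269, 0]) cube([26, 26, 361]);
  translate([290, 269, 0]) cube([26, 26, 361]);
}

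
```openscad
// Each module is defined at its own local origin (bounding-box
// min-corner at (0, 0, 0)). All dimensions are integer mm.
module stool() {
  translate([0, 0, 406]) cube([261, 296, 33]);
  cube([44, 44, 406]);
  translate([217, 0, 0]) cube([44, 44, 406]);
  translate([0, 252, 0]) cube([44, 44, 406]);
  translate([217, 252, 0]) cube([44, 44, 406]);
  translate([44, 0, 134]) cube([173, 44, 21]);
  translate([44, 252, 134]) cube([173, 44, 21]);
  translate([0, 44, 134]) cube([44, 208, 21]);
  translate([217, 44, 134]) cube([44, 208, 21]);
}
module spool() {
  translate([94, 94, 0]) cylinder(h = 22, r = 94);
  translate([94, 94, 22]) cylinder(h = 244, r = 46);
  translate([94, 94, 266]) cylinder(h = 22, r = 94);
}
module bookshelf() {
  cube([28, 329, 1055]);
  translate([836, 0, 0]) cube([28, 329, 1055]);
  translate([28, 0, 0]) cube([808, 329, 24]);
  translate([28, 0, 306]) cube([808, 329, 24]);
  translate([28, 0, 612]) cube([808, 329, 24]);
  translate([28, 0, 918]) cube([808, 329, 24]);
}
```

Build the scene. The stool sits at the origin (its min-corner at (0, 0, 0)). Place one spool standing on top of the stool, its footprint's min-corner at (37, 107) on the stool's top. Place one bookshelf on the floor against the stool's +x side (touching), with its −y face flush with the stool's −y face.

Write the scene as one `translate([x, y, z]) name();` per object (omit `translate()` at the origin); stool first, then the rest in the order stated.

stool();
translate([37, 107, 439]) spool();
translate([261, 0, 0]) bookshelf();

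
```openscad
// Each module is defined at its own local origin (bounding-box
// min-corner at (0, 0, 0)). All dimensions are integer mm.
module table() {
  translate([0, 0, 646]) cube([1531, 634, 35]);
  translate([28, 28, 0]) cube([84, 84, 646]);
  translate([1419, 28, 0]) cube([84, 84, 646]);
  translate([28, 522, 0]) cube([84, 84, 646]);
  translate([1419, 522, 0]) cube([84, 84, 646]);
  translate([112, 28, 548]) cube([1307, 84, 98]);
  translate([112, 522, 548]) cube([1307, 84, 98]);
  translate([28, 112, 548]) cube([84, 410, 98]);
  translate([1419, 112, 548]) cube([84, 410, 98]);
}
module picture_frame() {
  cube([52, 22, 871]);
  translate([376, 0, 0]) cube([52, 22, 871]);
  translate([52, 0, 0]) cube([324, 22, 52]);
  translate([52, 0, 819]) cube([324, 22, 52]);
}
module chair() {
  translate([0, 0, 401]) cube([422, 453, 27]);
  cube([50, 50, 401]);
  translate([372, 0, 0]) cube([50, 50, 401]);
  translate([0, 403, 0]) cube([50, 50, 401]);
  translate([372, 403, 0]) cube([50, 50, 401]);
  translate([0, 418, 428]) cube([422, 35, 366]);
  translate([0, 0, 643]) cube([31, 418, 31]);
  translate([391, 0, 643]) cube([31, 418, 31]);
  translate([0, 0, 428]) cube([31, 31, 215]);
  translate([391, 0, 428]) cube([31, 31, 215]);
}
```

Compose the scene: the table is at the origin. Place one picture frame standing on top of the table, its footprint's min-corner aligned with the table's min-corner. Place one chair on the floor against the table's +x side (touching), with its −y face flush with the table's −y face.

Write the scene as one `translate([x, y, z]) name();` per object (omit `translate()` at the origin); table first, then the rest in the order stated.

table();
translate([0, 0, 681]) picture_frame();
translate([1531, 0, 0]) chair();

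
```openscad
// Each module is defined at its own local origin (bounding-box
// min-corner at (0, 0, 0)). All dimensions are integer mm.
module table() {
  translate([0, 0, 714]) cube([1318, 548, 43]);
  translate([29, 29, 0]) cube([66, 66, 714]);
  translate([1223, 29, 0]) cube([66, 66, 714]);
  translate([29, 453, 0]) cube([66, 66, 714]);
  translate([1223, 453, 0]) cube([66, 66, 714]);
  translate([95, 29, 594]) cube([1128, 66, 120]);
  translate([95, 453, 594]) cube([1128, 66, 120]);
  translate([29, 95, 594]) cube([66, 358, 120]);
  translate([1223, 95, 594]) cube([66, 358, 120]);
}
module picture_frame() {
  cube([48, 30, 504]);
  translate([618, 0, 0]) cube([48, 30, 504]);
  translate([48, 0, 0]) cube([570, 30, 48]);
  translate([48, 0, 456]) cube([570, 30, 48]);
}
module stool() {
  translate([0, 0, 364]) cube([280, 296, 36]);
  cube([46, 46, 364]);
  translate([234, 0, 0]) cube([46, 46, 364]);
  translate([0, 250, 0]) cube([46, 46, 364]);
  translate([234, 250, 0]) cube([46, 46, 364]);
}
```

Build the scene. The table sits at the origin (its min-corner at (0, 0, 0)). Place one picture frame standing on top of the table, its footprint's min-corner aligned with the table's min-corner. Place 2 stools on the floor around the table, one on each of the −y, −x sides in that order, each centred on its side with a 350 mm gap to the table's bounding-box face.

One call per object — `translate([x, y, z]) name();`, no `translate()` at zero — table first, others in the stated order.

table();
translate([0, 0, 757]) picture_frame();
translate([519, -646, 0]) stool();
translate([-630, 126, 0]) stool();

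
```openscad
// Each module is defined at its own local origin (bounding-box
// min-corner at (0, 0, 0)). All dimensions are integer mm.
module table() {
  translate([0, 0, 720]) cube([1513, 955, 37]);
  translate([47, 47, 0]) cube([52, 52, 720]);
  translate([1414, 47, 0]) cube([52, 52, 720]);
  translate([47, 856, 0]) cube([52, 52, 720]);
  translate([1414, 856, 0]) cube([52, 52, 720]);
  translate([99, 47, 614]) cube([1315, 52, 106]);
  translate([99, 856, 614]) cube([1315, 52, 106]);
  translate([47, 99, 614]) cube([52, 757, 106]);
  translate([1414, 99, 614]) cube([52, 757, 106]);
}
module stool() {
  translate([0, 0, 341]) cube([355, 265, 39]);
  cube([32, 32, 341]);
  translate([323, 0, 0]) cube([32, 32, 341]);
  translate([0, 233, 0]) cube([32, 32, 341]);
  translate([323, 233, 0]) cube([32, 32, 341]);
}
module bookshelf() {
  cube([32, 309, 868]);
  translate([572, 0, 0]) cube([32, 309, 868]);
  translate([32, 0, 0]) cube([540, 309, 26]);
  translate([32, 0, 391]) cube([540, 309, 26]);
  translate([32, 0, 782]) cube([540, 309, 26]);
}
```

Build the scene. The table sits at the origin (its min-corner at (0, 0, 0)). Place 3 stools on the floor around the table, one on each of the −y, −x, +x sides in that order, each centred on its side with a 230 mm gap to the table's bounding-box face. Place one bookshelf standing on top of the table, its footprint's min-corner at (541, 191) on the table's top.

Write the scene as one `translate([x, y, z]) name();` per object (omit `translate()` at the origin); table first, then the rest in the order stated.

table();
translate([579, -495, 0]) stool();
translate([-585, 345, 0]) stool();
translate([1743, 345, 0]) stool();
translate([541, 191, 757]) bookshelf();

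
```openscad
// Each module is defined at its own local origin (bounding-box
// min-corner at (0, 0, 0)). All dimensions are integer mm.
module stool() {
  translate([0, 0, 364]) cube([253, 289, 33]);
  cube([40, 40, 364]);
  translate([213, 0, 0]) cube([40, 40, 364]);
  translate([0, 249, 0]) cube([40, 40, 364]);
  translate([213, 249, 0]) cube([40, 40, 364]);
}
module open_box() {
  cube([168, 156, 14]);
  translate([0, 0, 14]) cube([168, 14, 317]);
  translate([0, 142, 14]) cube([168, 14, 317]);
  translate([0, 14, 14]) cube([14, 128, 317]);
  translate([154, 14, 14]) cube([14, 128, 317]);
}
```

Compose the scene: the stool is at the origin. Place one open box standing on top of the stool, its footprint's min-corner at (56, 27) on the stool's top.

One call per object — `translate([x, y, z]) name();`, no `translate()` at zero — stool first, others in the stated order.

stool();
translate([56, 27, 397]) open_box();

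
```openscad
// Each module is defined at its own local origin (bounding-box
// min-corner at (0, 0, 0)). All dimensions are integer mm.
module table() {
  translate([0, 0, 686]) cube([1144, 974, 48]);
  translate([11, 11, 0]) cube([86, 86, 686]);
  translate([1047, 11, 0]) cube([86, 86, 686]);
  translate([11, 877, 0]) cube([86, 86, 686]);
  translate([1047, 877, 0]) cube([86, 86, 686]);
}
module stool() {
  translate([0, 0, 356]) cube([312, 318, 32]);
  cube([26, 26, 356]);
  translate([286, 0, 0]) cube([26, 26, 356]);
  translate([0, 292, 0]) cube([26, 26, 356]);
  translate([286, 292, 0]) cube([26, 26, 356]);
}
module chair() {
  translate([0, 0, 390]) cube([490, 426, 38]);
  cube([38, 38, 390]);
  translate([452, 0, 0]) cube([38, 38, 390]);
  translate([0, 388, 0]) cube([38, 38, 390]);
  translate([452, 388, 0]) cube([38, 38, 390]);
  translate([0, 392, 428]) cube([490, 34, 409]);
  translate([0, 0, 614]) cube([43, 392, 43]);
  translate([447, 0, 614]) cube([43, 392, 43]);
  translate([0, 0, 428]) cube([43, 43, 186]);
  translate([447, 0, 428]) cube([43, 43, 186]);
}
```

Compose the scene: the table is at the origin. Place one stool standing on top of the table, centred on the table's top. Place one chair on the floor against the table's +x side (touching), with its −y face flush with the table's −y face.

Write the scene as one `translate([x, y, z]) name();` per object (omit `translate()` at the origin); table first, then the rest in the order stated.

table();
translate([416, 328, 734]) stool();
translate([1144, 0, 0]) chair();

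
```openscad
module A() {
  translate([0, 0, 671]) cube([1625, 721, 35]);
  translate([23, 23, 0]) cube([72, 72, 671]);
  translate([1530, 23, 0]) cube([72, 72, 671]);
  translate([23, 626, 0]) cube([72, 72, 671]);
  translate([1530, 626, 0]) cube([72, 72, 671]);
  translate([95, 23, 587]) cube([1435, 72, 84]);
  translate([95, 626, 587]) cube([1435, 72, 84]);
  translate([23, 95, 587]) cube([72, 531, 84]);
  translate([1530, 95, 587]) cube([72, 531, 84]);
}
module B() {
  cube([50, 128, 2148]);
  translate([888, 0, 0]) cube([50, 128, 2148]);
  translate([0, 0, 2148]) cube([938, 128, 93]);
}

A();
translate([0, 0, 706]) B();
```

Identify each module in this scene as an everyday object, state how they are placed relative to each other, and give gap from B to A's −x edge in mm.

A is a table. B is a door frame. The door frame is on top of the table. The gap from the door frame to the table's −x edge is 0 mm.

The door frame's min-x is at 0; the table's min-x is 0; gap = 0 mm.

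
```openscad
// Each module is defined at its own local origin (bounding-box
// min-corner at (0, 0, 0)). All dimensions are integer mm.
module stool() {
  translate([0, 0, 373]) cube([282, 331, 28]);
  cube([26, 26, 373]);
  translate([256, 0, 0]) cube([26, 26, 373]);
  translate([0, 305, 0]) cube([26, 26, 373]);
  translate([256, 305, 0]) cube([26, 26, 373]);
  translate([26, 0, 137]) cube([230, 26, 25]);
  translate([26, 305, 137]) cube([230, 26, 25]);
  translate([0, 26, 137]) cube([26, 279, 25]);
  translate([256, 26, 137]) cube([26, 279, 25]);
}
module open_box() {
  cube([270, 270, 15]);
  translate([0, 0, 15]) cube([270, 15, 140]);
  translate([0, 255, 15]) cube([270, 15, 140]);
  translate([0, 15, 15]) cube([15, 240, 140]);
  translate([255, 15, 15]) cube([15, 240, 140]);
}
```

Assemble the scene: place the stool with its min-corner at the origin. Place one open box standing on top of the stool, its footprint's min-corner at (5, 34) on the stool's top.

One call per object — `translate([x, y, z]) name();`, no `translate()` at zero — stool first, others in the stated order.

stool();
translate([5, 34, 401]) open_box();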